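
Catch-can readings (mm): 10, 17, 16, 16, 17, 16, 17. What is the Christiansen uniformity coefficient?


mean = 15.571429 mm
MAD = 1.591837 mm
CU = (1 - 1.591837/15.571429)*100

89.7772 %


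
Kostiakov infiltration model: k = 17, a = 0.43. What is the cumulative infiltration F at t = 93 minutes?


F = k * t^a = 17 * 93^0.43
F = 17 * 7.021787

119.3704 mm


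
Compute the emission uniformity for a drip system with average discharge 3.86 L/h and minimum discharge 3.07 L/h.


EU = (q_min/q_avg)*100 = (3.07/3.86)*100 = 79.5337%

79.5337 %


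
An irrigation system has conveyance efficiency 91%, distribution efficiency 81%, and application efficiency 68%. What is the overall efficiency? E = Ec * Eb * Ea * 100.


Ec = 0.91, Eb = 0.81, Ea = 0.68
E = 0.91 * 0.81 * 0.68 * 100 = 50.1228%

50.1228 %


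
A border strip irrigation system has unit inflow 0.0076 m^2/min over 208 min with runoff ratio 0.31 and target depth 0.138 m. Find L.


L = q*t/((1+r)*Z)
L = 0.0076*208/((1+0.31)*0.138)
L = 1.5808/0.18078

8.7443 m


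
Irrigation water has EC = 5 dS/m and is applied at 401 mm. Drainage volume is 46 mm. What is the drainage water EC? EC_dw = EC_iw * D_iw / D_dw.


EC_dw = EC_iw * D_iw / D_dw
EC_dw = 5 * 401 / 46
EC_dw = 2005 / 46

43.5870 dS/m


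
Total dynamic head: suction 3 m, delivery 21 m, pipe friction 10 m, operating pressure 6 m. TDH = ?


TDH = Hs + Hd + hf + Hp = 3 + 21 + 10 + 6 = 40

40 m


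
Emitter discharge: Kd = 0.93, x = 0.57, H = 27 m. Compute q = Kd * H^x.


q = Kd * H^x = 0.93 * 27^0.57 = 0.93 * 6.544513

6.0864 L/h


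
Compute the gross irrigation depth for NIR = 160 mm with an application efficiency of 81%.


Ea = 81% = 0.81
GID = NIR / Ea = 160 / 0.81 = 197.5309 mm

197.5309 mm


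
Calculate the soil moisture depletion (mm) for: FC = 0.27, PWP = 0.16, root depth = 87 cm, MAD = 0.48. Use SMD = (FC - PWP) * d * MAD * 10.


SMD = (FC - PWP) * d * MAD * 10
SMD = (0.27 - 0.16) * 87 * 0.48 * 10
SMD = 0.1100 * 87 * 0.48 * 10

45.9360 mm


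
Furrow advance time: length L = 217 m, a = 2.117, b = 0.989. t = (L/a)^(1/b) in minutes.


t = (L/a)^(1/b)
t = (217/2.117)^(1/0.989)
t = 102.503543^(1/0.989)

107.9203 min


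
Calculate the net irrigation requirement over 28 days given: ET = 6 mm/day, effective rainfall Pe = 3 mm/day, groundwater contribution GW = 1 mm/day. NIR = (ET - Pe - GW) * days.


Daily deficit = ET - Pe - GW = 6 - 3 - 1 = 2 mm/day
NIR = 2 * 28 = 56 mm

56.0000 mm


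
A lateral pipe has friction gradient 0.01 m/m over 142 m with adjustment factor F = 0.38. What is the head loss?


hf = J * L * F = 0.01 * 142 * 0.38 = 0.5396 m

0.5396 m


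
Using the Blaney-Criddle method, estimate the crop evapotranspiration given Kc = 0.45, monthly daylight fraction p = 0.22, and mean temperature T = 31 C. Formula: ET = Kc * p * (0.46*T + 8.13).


ET = Kc * p * (0.46*T + 8.13)
ET = 0.45 * 0.22 * (0.46*31 + 8.13)
ET = 0.45 * 0.22 * 22.3900

2.2166 mm/day


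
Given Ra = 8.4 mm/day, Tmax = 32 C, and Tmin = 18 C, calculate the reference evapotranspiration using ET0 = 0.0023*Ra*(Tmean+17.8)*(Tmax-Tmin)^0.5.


Tmean = (Tmax + Tmin)/2 = (32 + 18)/2 = 25.0
ET0 = 0.0023 * 8.4 * (25.0 + 17.8) * sqrt(32 - 18)
ET0 = 0.0023 * 8.4 * 42.8 * 3.741657

3.0940 mm/day


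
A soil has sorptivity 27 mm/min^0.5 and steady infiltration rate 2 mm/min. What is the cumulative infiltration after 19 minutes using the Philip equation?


F = S*sqrt(t) + A*t
F = 27*sqrt(19) + 2*19
F = 27*4.358899 + 38

155.6903 mm


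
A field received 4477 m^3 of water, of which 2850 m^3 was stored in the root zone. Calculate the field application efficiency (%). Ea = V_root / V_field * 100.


Ea = V_root / V_field * 100 = 2850 / 4477 * 100 = 63.6587%

63.6587 %


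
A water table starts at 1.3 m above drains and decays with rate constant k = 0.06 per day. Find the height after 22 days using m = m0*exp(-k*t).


m = m0 * exp(-k*t)
m = 1.3 * exp(-0.06 * 22)
m = 1.3 * exp(-1.3200)

0.3473 m


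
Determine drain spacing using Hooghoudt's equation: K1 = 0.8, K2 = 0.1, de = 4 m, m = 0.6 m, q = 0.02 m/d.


S^2 = 8*K2*de*m/q + 4*K1*m^2/q
S^2 = 8*0.1*4*0.6/0.02 + 4*0.8*0.6^2/0.02
S = sqrt(153.6000)

12.3935 m


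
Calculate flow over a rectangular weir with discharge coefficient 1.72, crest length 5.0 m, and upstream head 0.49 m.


Q = C * L * H^(3/2) = 1.72 * 5.0 * 0.49^1.5 = 1.72 * 5.0 * 0.343000

2.9498 m^3/s


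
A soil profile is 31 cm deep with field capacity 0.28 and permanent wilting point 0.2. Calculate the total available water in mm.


AWC = (FC - PWP) * d * 10
AWC = (0.28 - 0.2) * 31 * 10
AWC = 0.0800 * 31 * 10

24.8000 mm


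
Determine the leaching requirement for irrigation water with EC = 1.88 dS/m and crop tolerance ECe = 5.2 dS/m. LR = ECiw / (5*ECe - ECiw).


LR = ECiw / (5*ECe - ECiw)
LR = 1.88 / (5*5.2 - 1.88)
LR = 1.88 / 24.1200

0.0779


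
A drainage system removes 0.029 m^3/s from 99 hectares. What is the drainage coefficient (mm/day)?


DC = Q * 86400 / (A * 10000) * 1000
DC = 0.029 * 86400 / (99 * 10000) * 1000
DC = 2505600.0000 / 990000

2.5309 mm/day


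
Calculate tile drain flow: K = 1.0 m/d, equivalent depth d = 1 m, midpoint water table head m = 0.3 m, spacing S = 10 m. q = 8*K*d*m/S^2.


q = 8*K*d*m/S^2
q = 8*1.0*1*0.3/10^2
q = 2.4000 / 100

0.0240 m/d


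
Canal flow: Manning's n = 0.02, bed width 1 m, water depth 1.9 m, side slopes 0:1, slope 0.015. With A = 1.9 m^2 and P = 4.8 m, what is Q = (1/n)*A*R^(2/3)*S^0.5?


R = A/P = 1.9/4.8 = 0.395833
Q = (1/0.02) * 1.9 * 0.395833^(2/3) * 0.015^0.5

6.2725 m^3/s


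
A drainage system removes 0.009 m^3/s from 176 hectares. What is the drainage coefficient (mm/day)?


DC = Q * 86400 / (A * 10000) * 1000
DC = 0.009 * 86400 / (176 * 10000) * 1000
DC = 777600.0000 / 1760000

0.4418 mm/day


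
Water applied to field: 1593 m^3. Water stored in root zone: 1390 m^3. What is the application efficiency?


Ea = V_root / V_field * 100 = 1390 / 1593 * 100 = 87.2567%

87.2567 %


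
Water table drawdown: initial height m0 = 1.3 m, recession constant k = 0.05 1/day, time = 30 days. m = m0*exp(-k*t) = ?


m = m0 * exp(-k*t)
m = 1.3 * exp(-0.05 * 30)
m = 1.3 * exp(-1.5000)

0.2901 m


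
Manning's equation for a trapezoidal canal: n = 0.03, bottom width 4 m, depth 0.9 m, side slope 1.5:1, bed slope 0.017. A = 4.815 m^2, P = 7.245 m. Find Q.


R = A/P = 4.815/7.245 = 0.664596
Q = (1/0.03) * 4.815 * 0.664596^(2/3) * 0.017^0.5

15.9369 m^3/s


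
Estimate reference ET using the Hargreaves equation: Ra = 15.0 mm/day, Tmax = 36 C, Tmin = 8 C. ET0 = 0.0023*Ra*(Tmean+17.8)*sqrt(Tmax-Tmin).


Tmean = (Tmax + Tmin)/2 = (36 + 8)/2 = 22.0
ET0 = 0.0023 * 15.0 * (22.0 + 17.8) * sqrt(36 - 8)
ET0 = 0.0023 * 15.0 * 39.8 * 5.291503

7.2658 mm/day


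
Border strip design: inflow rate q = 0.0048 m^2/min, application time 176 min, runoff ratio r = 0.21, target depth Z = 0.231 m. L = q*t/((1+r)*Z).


L = q*t/((1+r)*Z)
L = 0.0048*176/((1+0.21)*0.231)
L = 0.8448/0.27951

3.0224 m


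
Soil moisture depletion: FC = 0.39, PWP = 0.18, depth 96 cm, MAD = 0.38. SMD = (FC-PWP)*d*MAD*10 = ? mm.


SMD = (FC - PWP) * d * MAD * 10
SMD = (0.39 - 0.18) * 96 * 0.38 * 10
SMD = 0.2100 * 96 * 0.38 * 10

76.6080 mm


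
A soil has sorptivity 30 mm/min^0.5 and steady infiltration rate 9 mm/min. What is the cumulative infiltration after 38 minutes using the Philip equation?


F = S*sqrt(t) + A*t
F = 30*sqrt(38) + 9*38
F = 30*6.164414 + 342

526.9324 mm


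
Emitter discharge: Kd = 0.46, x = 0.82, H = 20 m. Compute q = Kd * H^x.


q = Kd * H^x = 0.46 * 20^0.82 = 0.46 * 11.663922

5.3654 L/h


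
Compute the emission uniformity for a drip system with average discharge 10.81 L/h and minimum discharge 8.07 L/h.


EU = (q_min/q_avg)*100 = (8.07/10.81)*100 = 74.6531%

74.6531 %


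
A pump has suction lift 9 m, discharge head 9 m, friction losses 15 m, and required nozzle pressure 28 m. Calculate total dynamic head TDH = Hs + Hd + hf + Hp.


TDH = Hs + Hd + hf + Hp = 9 + 9 + 15 + 28 = 61

61 m


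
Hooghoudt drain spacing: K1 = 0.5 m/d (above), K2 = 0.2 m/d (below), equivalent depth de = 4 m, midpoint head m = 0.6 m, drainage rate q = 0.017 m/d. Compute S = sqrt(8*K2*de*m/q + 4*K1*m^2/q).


S^2 = 8*K2*de*m/q + 4*K1*m^2/q
S^2 = 8*0.2*4*0.6/0.017 + 4*0.5*0.6^2/0.017
S = sqrt(268.2353)

16.3779 m


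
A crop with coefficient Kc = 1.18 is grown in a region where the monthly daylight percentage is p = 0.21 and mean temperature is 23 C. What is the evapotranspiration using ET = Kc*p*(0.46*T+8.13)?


ET = Kc * p * (0.46*T + 8.13)
ET = 1.18 * 0.21 * (0.46*23 + 8.13)
ET = 1.18 * 0.21 * 18.7100

4.6363 mm/day


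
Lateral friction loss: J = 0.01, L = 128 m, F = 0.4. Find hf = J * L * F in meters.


hf = J * L * F = 0.01 * 128 * 0.4 = 0.5120 m

0.5120 m


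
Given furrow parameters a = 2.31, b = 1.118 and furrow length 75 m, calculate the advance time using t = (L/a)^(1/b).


t = (L/a)^(1/b)
t = (75/2.31)^(1/1.118)
t = 32.467532^(1/1.118)

22.4865 min


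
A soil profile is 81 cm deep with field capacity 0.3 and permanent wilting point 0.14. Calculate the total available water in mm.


AWC = (FC - PWP) * d * 10
AWC = (0.3 - 0.14) * 81 * 10
AWC = 0.1600 * 81 * 10

129.6000 mm


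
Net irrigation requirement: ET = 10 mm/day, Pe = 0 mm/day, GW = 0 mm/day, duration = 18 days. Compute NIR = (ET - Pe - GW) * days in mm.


Daily deficit = ET - Pe - GW = 10 - 0 - 0 = 10 mm/day
NIR = 10 * 18 = 180 mm

180.0000 mm


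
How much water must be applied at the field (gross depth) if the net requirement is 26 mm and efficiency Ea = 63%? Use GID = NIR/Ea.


Ea = 63% = 0.63
GID = NIR / Ea = 26 / 0.63 = 41.2698 mm

41.2698 mm


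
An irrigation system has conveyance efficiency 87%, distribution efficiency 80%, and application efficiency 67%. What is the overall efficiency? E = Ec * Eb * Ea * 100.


Ec = 0.87, Eb = 0.8, Ea = 0.67
E = 0.87 * 0.8 * 0.67 * 100 = 46.6320%

46.6320 %


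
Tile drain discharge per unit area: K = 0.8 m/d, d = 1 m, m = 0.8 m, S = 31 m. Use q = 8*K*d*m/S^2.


q = 8*K*d*m/S^2
q = 8*0.8*1*0.8/31^2
q = 5.1200 / 961

0.0053 m/d


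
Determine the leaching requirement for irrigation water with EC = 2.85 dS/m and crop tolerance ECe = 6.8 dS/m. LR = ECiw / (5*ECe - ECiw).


LR = ECiw / (5*ECe - ECiw)
LR = 2.85 / (5*6.8 - 2.85)
LR = 2.85 / 31.1500

0.0915


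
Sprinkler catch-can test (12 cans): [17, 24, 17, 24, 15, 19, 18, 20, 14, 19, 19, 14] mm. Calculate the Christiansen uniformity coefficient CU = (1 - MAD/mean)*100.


mean = 18.333333 mm
MAD = 2.500000 mm
CU = (1 - 2.500000/18.333333)*100

86.3636 %


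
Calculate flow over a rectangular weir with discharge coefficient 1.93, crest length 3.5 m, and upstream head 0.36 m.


Q = C * L * H^(3/2) = 1.93 * 3.5 * 0.36^1.5 = 1.93 * 3.5 * 0.216000

1.4591 m^3/s


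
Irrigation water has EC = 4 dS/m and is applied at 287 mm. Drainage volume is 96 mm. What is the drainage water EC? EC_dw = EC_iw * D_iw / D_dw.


EC_dw = EC_iw * D_iw / D_dw
EC_dw = 4 * 287 / 96
EC_dw = 1148 / 96

11.9583 dS/m


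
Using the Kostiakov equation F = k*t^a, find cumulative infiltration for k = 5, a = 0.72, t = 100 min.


F = k * t^a = 5 * 100^0.72
F = 5 * 27.542287

137.7114 mm


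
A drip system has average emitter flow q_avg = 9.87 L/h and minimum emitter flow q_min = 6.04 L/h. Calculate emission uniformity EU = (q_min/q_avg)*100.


EU = (q_min/q_avg)*100 = (6.04/9.87)*100 = 61.1955%

61.1955 %


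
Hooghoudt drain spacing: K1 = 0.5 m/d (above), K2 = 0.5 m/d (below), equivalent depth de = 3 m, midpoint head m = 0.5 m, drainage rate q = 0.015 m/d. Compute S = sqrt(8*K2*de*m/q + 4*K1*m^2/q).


S^2 = 8*K2*de*m/q + 4*K1*m^2/q
S^2 = 8*0.5*3*0.5/0.015 + 4*0.5*0.5^2/0.015
S = sqrt(433.3333)

20.8167 m


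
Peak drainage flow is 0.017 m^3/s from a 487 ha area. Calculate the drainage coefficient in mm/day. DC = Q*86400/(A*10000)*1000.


DC = Q * 86400 / (A * 10000) * 1000
DC = 0.017 * 86400 / (487 * 10000) * 1000
DC = 1468800.0000 / 4870000

0.3016 mm/day


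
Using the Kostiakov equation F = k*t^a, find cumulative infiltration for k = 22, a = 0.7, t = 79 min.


F = k * t^a = 22 * 79^0.7
F = 22 * 21.298007

468.5562 mm


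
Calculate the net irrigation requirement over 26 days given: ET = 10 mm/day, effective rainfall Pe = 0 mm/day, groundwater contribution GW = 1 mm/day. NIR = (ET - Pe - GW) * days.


Daily deficit = ET - Pe - GW = 10 - 0 - 1 = 9 mm/day
NIR = 9 * 26 = 234 mm

234.0000 mm


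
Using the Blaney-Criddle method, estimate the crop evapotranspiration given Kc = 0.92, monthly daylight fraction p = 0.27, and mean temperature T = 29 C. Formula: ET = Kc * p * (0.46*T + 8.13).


ET = Kc * p * (0.46*T + 8.13)
ET = 0.92 * 0.27 * (0.46*29 + 8.13)
ET = 0.92 * 0.27 * 21.4700

5.3331 mm/day


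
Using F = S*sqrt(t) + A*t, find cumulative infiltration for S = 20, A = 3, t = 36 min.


F = S*sqrt(t) + A*t
F = 20*sqrt(36) + 3*36
F = 20*6.000000 + 108

228.0000 mm


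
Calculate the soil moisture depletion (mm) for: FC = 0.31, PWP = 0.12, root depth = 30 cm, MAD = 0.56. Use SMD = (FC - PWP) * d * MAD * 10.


SMD = (FC - PWP) * d * MAD * 10
SMD = (0.31 - 0.12) * 30 * 0.56 * 10
SMD = 0.1900 * 30 * 0.56 * 10

31.9200 mm


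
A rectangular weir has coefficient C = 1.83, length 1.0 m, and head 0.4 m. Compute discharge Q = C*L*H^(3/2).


Q = C * L * H^(3/2) = 1.83 * 1.0 * 0.4^1.5 = 1.83 * 1.0 * 0.252982

0.4630 m^3/s


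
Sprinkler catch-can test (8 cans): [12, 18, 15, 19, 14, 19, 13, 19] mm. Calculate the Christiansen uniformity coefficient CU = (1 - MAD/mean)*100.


mean = 16.125000 mm
MAD = 2.625000 mm
CU = (1 - 2.625000/16.125000)*100

83.7209 %


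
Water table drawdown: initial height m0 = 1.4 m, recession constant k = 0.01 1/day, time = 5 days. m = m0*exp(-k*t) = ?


m = m0 * exp(-k*t)
m = 1.4 * exp(-0.01 * 5)
m = 1.4 * exp(-0.0500)

1.3317 m


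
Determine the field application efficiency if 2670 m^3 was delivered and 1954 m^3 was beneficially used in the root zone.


Ea = V_root / V_field * 100 = 1954 / 2670 * 100 = 73.1835%

73.1835 %


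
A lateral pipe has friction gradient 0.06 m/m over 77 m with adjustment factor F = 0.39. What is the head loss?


hf = J * L * F = 0.06 * 77 * 0.39 = 1.8018 m

1.8018 m


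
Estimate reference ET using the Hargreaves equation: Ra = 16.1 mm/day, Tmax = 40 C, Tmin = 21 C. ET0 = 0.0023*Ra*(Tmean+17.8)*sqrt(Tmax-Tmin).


Tmean = (Tmax + Tmin)/2 = (40 + 21)/2 = 30.5
ET0 = 0.0023 * 16.1 * (30.5 + 17.8) * sqrt(40 - 21)
ET0 = 0.0023 * 16.1 * 48.3 * 4.358899

7.7961 mm/day


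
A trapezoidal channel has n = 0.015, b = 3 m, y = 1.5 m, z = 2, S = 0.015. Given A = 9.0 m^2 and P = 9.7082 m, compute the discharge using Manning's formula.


R = A/P = 9.0/9.7082 = 0.927051
Q = (1/0.015) * 9.0 * 0.927051^(2/3) * 0.015^0.5

69.8660 m^3/s


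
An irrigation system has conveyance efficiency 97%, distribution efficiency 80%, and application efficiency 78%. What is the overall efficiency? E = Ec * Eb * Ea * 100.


Ec = 0.97, Eb = 0.8, Ea = 0.78
E = 0.97 * 0.8 * 0.78 * 100 = 60.5280%

60.5280 %


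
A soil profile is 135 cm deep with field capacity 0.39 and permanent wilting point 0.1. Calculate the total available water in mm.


AWC = (FC - PWP) * d * 10
AWC = (0.39 - 0.1) * 135 * 10
AWC = 0.2900 * 135 * 10

391.5000 mm


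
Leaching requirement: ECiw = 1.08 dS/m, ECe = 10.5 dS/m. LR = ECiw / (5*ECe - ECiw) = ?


LR = ECiw / (5*ECe - ECiw)
LR = 1.08 / (5*10.5 - 1.08)
LR = 1.08 / 51.4200

0.0210


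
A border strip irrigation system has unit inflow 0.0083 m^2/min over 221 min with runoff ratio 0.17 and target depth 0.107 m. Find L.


L = q*t/((1+r)*Z)
L = 0.0083*221/((1+0.17)*0.107)
L = 1.8343/0.12519

14.6521 m


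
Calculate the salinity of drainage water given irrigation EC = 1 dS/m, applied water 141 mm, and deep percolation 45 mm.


EC_dw = EC_iw * D_iw / D_dw
EC_dw = 1 * 141 / 45
EC_dw = 141 / 45

3.1333 dS/m


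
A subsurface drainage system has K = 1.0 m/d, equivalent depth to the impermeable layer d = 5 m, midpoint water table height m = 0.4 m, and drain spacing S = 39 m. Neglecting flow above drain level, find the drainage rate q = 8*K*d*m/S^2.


q = 8*K*d*m/S^2
q = 8*1.0*5*0.4/39^2
q = 16.0000 / 1521

0.0105 m/d


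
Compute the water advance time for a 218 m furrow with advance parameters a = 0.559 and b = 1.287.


t = (L/a)^(1/b)
t = (218/0.559)^(1/1.287)
t = 389.982111^(1/1.287)

103.0965 min


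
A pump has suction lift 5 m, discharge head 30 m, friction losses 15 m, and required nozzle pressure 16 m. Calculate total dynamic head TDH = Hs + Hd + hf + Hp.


TDH = Hs + Hd + hf + Hp = 5 + 30 + 15 + 16 = 66

66 m


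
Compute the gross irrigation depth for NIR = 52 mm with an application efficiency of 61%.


Ea = 61% = 0.61
GID = NIR / Ea = 52 / 0.61 = 85.2459 mm

85.2459 mm


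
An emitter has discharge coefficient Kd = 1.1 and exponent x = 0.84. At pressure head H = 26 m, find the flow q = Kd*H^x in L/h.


q = Kd * H^x = 1.1 * 26^0.84 = 1.1 * 15.437523

16.9813 L/h


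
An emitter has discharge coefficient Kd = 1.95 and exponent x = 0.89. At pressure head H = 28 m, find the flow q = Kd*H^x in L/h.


q = Kd * H^x = 1.95 * 28^0.89 = 1.95 * 19.407547

37.8447 L/h


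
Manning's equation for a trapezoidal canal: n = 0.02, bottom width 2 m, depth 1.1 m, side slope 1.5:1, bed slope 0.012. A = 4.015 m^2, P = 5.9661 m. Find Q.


R = A/P = 4.015/5.9661 = 0.672969
Q = (1/0.02) * 4.015 * 0.672969^(2/3) * 0.012^0.5

16.8879 m^3/s


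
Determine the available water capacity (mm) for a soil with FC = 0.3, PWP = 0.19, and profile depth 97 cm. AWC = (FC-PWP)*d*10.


AWC = (FC - PWP) * d * 10
AWC = (0.3 - 0.19) * 97 * 10
AWC = 0.1100 * 97 * 10

106.7000 mm


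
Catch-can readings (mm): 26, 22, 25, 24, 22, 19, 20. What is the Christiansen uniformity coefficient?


mean = 22.571429 mm
MAD = 2.081633 mm
CU = (1 - 2.081633/22.571429)*100

90.7776 %


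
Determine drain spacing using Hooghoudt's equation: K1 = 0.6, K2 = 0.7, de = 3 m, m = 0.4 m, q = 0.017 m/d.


S^2 = 8*K2*de*m/q + 4*K1*m^2/q
S^2 = 8*0.7*3*0.4/0.017 + 4*0.6*0.4^2/0.017
S = sqrt(417.8824)

20.4422 m


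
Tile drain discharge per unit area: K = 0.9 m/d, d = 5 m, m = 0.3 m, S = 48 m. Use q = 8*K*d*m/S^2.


q = 8*K*d*m/S^2
q = 8*0.9*5*0.3/48^2
q = 10.8000 / 2304

0.0047 m/d


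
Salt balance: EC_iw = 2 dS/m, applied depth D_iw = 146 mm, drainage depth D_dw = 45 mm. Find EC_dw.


EC_dw = EC_iw * D_iw / D_dw
EC_dw = 2 * 146 / 45
EC_dw = 292 / 45

6.4889 dS/m


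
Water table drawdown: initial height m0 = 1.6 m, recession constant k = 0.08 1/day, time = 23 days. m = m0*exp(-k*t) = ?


m = m0 * exp(-k*t)
m = 1.6 * exp(-0.08 * 23)
m = 1.6 * exp(-1.8400)

0.2541 m


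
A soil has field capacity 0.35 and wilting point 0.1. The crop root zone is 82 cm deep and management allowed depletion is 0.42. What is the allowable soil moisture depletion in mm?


SMD = (FC - PWP) * d * MAD * 10
SMD = (0.35 - 0.1) * 82 * 0.42 * 10
SMD = 0.2500 * 82 * 0.42 * 10

86.1000 mm


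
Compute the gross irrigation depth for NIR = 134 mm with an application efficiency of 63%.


Ea = 63% = 0.63
GID = NIR / Ea = 134 / 0.63 = 212.6984 mm

212.6984 mm


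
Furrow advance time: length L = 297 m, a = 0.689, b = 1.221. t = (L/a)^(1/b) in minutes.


t = (L/a)^(1/b)
t = (297/0.689)^(1/1.221)
t = 431.059507^(1/1.221)

143.7766 min


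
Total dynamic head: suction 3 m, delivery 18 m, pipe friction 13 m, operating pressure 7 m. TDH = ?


TDH = Hs + Hd + hf + Hp = 3 + 18 + 13 + 7 = 41

41 m


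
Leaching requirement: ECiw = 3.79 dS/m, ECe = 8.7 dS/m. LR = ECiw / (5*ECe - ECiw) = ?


LR = ECiw / (5*ECe - ECiw)
LR = 3.79 / (5*8.7 - 3.79)
LR = 3.79 / 39.7100

0.0954


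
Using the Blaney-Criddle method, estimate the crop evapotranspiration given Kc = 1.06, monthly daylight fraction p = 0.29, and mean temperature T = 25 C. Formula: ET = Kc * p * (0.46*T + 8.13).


ET = Kc * p * (0.46*T + 8.13)
ET = 1.06 * 0.29 * (0.46*25 + 8.13)
ET = 1.06 * 0.29 * 19.6300

6.0343 mm/day


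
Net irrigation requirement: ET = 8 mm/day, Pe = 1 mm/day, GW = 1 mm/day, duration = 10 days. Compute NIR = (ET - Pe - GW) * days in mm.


Daily deficit = ET - Pe - GW = 8 - 1 - 1 = 6 mm/day
NIR = 6 * 10 = 60 mm

60.0000 mm


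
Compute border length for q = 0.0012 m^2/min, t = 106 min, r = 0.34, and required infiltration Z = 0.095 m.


L = q*t/((1+r)*Z)
L = 0.0012*106/((1+0.34)*0.095)
L = 0.1272/0.1273

0.9992 m


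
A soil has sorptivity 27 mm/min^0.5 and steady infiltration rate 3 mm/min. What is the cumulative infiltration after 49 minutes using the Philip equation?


F = S*sqrt(t) + A*t
F = 27*sqrt(49) + 3*49
F = 27*7.000000 + 147

336.0000 mm


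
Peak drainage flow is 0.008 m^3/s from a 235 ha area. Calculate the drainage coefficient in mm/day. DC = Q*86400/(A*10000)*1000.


DC = Q * 86400 / (A * 10000) * 1000
DC = 0.008 * 86400 / (235 * 10000) * 1000
DC = 691200.0000 / 2350000

0.2941 mm/day


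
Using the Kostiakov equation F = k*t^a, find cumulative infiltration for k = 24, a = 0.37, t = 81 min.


F = k * t^a = 24 * 81^0.37
F = 24 * 5.083226

121.9974 mm


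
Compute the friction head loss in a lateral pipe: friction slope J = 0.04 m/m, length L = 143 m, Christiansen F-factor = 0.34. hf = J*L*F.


hf = J * L * F = 0.04 * 143 * 0.34 = 1.9448 m

1.9448 m


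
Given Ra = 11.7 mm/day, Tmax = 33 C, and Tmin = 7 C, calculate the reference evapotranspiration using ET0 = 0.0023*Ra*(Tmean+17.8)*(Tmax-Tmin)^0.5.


Tmean = (Tmax + Tmin)/2 = (33 + 7)/2 = 20.0
ET0 = 0.0023 * 11.7 * (20.0 + 17.8) * sqrt(33 - 7)
ET0 = 0.0023 * 11.7 * 37.8 * 5.099020

5.1867 mm/day


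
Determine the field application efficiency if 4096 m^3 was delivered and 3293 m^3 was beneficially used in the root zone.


Ea = V_root / V_field * 100 = 3293 / 4096 * 100 = 80.3955%

80.3955 %


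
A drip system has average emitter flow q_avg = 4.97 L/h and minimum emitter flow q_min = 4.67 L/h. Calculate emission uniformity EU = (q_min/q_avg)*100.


EU = (q_min/q_avg)*100 = (4.67/4.97)*100 = 93.9638%

93.9638 %


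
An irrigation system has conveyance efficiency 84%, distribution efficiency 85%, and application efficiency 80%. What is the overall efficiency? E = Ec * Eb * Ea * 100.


Ec = 0.84, Eb = 0.85, Ea = 0.8
E = 0.84 * 0.85 * 0.8 * 100 = 57.1200%

57.1200 %


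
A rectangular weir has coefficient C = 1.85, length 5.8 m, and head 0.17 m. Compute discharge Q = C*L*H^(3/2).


Q = C * L * H^(3/2) = 1.85 * 5.8 * 0.17^1.5 = 1.85 * 5.8 * 0.070093

0.7521 m^3/s


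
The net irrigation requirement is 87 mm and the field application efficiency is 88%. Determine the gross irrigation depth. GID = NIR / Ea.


Ea = 88% = 0.88
GID = NIR / Ea = 87 / 0.88 = 98.8636 mm

98.8636 mm


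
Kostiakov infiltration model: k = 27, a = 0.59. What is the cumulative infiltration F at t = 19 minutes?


F = k * t^a = 27 * 19^0.59
F = 27 * 5.681521

153.4011 mm


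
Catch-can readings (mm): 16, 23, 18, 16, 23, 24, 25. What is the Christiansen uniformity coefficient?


mean = 20.714286 mm
MAD = 3.469388 mm
CU = (1 - 3.469388/20.714286)*100

83.2512 %


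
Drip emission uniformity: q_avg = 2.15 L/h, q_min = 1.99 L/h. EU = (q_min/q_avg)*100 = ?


EU = (q_min/q_avg)*100 = (1.99/2.15)*100 = 92.5581%

92.5581 %


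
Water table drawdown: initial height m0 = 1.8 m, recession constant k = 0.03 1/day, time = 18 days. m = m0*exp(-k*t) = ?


m = m0 * exp(-k*t)
m = 1.8 * exp(-0.03 * 18)
m = 1.8 * exp(-0.5400)

1.0489 m


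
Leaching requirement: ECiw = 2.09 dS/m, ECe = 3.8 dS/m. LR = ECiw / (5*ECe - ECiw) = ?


LR = ECiw / (5*ECe - ECiw)
LR = 2.09 / (5*3.8 - 2.09)
LR = 2.09 / 16.9100

0.1236


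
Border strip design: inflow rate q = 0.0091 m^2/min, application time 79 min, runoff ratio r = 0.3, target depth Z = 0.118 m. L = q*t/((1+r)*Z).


L = q*t/((1+r)*Z)
L = 0.0091*79/((1+0.3)*0.118)
L = 0.7189/0.1534

4.6864 m


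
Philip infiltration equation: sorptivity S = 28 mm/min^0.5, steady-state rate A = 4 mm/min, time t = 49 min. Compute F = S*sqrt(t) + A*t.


F = S*sqrt(t) + A*t
F = 28*sqrt(49) + 4*49
F = 28*7.000000 + 196

392.0000 mm


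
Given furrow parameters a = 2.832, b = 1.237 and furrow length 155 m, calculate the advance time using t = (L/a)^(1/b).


t = (L/a)^(1/b)
t = (155/2.832)^(1/1.237)
t = 54.731638^(1/1.237)

25.4217 min


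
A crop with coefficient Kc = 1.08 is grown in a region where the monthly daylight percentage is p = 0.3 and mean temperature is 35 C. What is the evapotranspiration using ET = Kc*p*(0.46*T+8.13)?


ET = Kc * p * (0.46*T + 8.13)
ET = 1.08 * 0.3 * (0.46*35 + 8.13)
ET = 1.08 * 0.3 * 24.2300

7.8505 mm/day


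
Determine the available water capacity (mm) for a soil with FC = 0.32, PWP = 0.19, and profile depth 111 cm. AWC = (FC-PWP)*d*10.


AWC = (FC - PWP) * d * 10
AWC = (0.32 - 0.19) * 111 * 10
AWC = 0.1300 * 111 * 10

144.3000 mm


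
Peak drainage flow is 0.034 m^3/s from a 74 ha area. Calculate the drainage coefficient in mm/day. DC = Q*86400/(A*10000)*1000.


DC = Q * 86400 / (A * 10000) * 1000
DC = 0.034 * 86400 / (74 * 10000) * 1000
DC = 2937600.0000 / 740000

3.9697 mm/day


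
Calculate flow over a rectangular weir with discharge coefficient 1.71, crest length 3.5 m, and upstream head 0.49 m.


Q = C * L * H^(3/2) = 1.71 * 3.5 * 0.49^1.5 = 1.71 * 3.5 * 0.343000

2.0529 m^3/s


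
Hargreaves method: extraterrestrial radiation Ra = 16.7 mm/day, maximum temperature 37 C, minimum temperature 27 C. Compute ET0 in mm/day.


Tmean = (Tmax + Tmin)/2 = (37 + 27)/2 = 32.0
ET0 = 0.0023 * 16.7 * (32.0 + 17.8) * sqrt(37 - 27)
ET0 = 0.0023 * 16.7 * 49.8 * 3.162278

6.0489 mm/day


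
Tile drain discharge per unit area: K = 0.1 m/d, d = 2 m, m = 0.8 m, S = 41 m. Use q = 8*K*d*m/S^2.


q = 8*K*d*m/S^2
q = 8*0.1*2*0.8/41^2
q = 1.2800 / 1681

7.6145e-04 m/d


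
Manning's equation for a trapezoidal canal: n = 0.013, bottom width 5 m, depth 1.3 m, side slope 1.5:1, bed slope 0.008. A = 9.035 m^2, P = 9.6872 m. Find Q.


R = A/P = 9.035/9.6872 = 0.932674
Q = (1/0.013) * 9.035 * 0.932674^(2/3) * 0.008^0.5

59.3403 m^3/s


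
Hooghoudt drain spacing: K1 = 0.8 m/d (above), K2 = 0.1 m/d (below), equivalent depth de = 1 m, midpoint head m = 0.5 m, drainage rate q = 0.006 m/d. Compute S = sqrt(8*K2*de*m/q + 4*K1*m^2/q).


S^2 = 8*K2*de*m/q + 4*K1*m^2/q
S^2 = 8*0.1*1*0.5/0.006 + 4*0.8*0.5^2/0.006
S = sqrt(200.0000)

14.1421 m


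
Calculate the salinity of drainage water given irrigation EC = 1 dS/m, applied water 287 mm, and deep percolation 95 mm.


EC_dw = EC_iw * D_iw / D_dw
EC_dw = 1 * 287 / 95
EC_dw = 287 / 95

3.0211 dS/m


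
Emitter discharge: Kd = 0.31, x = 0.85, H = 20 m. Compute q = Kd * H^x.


q = Kd * H^x = 0.31 * 20^0.85 = 0.31 * 12.760729

3.9558 L/h


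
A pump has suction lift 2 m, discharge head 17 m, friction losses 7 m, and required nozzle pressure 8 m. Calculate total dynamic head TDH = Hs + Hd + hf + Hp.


TDH = Hs + Hd + hf + Hp = 2 + 17 + 7 + 8 = 34

34 m


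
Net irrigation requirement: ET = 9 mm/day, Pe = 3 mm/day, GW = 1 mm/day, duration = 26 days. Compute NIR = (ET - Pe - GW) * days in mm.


Daily deficit = ET - Pe - GW = 9 - 3 - 1 = 5 mm/day
NIR = 5 * 26 = 130 mm

130.0000 mm


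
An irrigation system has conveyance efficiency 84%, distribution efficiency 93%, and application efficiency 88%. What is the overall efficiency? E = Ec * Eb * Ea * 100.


Ec = 0.84, Eb = 0.93, Ea = 0.88
E = 0.84 * 0.93 * 0.88 * 100 = 68.7456%

68.7456 %


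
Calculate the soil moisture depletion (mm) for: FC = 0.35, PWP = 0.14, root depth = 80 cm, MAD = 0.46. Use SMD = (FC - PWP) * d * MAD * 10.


SMD = (FC - PWP) * d * MAD * 10
SMD = (0.35 - 0.14) * 80 * 0.46 * 10
SMD = 0.2100 * 80 * 0.46 * 10

77.2800 mm


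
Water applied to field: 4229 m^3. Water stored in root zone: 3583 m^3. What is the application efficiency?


Ea = V_root / V_field * 100 = 3583 / 4229 * 100 = 84.7245%

84.7245 %


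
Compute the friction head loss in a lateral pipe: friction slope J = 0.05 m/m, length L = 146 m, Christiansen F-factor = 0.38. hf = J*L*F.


hf = J * L * F = 0.05 * 146 * 0.38 = 2.7740 m

2.7740 m


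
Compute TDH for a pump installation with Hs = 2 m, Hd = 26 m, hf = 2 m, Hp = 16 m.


TDH = Hs + Hd + hf + Hp = 2 + 26 + 2 + 16 = 46

46 m


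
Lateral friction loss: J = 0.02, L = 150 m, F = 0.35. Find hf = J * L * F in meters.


hf = J * L * F = 0.02 * 150 * 0.35 = 1.0500 m

1.0500 m


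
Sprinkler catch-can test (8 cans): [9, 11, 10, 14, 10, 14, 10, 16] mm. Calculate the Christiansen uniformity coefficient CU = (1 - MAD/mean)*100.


mean = 11.750000 mm
MAD = 2.187500 mm
CU = (1 - 2.187500/11.750000)*100

81.3830 %


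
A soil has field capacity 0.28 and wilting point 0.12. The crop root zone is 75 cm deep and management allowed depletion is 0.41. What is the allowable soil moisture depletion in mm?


SMD = (FC - PWP) * d * MAD * 10
SMD = (0.28 - 0.12) * 75 * 0.41 * 10
SMD = 0.1600 * 75 * 0.41 * 10

49.2000 mm


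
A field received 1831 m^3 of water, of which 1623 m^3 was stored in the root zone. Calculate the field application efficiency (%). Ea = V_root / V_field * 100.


Ea = V_root / V_field * 100 = 1623 / 1831 * 100 = 88.6401%

88.6401 %


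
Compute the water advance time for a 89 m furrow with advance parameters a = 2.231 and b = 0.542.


t = (L/a)^(1/b)
t = (89/2.231)^(1/0.542)
t = 39.892425^(1/0.542)

898.8193 min


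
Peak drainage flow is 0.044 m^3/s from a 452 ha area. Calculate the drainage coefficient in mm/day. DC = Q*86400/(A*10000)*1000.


DC = Q * 86400 / (A * 10000) * 1000
DC = 0.044 * 86400 / (452 * 10000) * 1000
DC = 3801600.0000 / 4520000

0.8411 mm/day


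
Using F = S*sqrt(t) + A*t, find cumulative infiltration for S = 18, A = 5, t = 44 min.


F = S*sqrt(t) + A*t
F = 18*sqrt(44) + 5*44
F = 18*6.633250 + 220

339.3985 mm


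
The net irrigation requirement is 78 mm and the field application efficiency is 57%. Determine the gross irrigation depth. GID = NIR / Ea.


Ea = 57% = 0.57
GID = NIR / Ea = 78 / 0.57 = 136.8421 mm

136.8421 mm


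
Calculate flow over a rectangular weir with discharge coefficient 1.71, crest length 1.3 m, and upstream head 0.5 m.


Q = C * L * H^(3/2) = 1.71 * 1.3 * 0.5^1.5 = 1.71 * 1.3 * 0.353553

0.7859 m^3/s


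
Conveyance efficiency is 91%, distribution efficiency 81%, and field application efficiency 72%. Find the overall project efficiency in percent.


Ec = 0.91, Eb = 0.81, Ea = 0.72
E = 0.91 * 0.81 * 0.72 * 100 = 53.0712%

53.0712 %


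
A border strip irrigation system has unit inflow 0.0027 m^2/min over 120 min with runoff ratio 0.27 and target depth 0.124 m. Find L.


L = q*t/((1+r)*Z)
L = 0.0027*120/((1+0.27)*0.124)
L = 0.324/0.15748

2.0574 m


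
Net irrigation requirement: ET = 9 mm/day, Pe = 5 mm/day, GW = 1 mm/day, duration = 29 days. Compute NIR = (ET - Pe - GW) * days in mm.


Daily deficit = ET - Pe - GW = 9 - 5 - 1 = 3 mm/day
NIR = 3 * 29 = 87 mm

87.0000 mm


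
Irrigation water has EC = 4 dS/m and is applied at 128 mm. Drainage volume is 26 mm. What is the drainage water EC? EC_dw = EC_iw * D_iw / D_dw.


EC_dw = EC_iw * D_iw / D_dw
EC_dw = 4 * 128 / 26
EC_dw = 512 / 26

19.6923 dS/m


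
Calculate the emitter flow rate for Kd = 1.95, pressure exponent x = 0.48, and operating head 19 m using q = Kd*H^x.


q = Kd * H^x = 1.95 * 19^0.48 = 1.95 * 4.109621

8.0138 L/h


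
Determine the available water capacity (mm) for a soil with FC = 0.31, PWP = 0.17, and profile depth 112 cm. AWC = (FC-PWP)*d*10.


AWC = (FC - PWP) * d * 10
AWC = (0.31 - 0.17) * 112 * 10
AWC = 0.1400 * 112 * 10

156.8000 mm


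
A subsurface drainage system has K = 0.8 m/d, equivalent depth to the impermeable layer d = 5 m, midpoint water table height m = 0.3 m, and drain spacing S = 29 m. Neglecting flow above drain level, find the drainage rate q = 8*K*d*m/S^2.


q = 8*K*d*m/S^2
q = 8*0.8*5*0.3/29^2
q = 9.6000 / 841

0.0114 m/d


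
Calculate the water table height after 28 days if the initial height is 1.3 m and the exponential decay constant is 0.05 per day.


m = m0 * exp(-k*t)
m = 1.3 * exp(-0.05 * 28)
m = 1.3 * exp(-1.4000)

0.3206 m


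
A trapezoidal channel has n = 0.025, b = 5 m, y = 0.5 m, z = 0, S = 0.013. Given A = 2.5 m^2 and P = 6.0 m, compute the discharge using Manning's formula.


R = A/P = 2.5/6.0 = 0.416667
Q = (1/0.025) * 2.5 * 0.416667^(2/3) * 0.013^0.5

6.3606 m^3/s


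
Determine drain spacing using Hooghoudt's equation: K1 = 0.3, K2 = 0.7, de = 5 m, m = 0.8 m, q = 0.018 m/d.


S^2 = 8*K2*de*m/q + 4*K1*m^2/q
S^2 = 8*0.7*5*0.8/0.018 + 4*0.3*0.8^2/0.018
S = sqrt(1287.1111)

35.8763 m


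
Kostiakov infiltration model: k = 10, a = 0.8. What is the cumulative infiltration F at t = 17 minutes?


F = k * t^a = 10 * 17^0.8
F = 10 * 9.646264

96.4626 mm


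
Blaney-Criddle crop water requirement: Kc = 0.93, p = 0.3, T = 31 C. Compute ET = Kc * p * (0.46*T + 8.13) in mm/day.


ET = Kc * p * (0.46*T + 8.13)
ET = 0.93 * 0.3 * (0.46*31 + 8.13)
ET = 0.93 * 0.3 * 22.3900

6.2468 mm/day


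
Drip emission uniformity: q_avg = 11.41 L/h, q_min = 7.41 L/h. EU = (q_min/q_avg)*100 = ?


EU = (q_min/q_avg)*100 = (7.41/11.41)*100 = 64.9430%

64.9430 %


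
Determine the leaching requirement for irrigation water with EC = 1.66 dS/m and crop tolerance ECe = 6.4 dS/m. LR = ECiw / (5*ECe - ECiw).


LR = ECiw / (5*ECe - ECiw)
LR = 1.66 / (5*6.4 - 1.66)
LR = 1.66 / 30.3400

0.0547


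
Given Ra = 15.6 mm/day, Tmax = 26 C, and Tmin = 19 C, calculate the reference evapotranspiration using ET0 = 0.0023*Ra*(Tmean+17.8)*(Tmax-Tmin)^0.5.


Tmean = (Tmax + Tmin)/2 = (26 + 19)/2 = 22.5
ET0 = 0.0023 * 15.6 * (22.5 + 17.8) * sqrt(26 - 19)
ET0 = 0.0023 * 15.6 * 40.3 * 2.645751

3.8257 mm/day


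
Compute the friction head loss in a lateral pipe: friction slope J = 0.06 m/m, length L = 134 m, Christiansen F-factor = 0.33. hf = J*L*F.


hf = J * L * F = 0.06 * 134 * 0.33 = 2.6532 m

2.6532 m


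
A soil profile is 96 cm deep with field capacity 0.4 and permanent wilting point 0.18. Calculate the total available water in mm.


AWC = (FC - PWP) * d * 10
AWC = (0.4 - 0.18) * 96 * 10
AWC = 0.2200 * 96 * 10

211.2000 mm


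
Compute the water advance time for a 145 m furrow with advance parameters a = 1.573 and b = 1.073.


t = (L/a)^(1/b)
t = (145/1.573)^(1/1.073)
t = 92.180547^(1/1.073)

67.7607 min


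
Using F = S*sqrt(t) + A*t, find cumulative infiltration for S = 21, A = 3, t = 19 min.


F = S*sqrt(t) + A*t
F = 21*sqrt(19) + 3*19
F = 21*4.358899 + 57

148.5369 mm


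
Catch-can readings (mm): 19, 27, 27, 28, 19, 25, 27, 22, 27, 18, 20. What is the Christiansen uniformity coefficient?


mean = 23.545455 mm
MAD = 3.586777 mm
CU = (1 - 3.586777/23.545455)*100

84.7666 %


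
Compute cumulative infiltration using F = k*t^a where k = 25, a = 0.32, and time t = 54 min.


F = k * t^a = 25 * 54^0.32
F = 25 * 3.583984

89.5996 mm


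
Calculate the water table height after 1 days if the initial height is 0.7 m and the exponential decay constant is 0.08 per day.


m = m0 * exp(-k*t)
m = 0.7 * exp(-0.08 * 1)
m = 0.7 * exp(-0.0800)

0.6462 m


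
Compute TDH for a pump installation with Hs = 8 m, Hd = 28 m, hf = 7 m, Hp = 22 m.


TDH = Hs + Hd + hf + Hp = 8 + 28 + 7 + 22 = 65

65 m


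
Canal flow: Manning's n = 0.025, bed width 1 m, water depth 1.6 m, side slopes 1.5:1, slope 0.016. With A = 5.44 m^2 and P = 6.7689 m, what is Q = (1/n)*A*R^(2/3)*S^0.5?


R = A/P = 5.44/6.7689 = 0.803676
Q = (1/0.025) * 5.44 * 0.803676^(2/3) * 0.016^0.5

23.7925 m^3/s


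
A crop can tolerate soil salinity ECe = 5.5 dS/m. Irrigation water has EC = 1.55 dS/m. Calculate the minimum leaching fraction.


LR = ECiw / (5*ECe - ECiw)
LR = 1.55 / (5*5.5 - 1.55)
LR = 1.55 / 25.9500

0.0597


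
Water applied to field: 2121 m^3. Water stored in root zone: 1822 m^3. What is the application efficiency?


Ea = V_root / V_field * 100 = 1822 / 2121 * 100 = 85.9029%

85.9029 %


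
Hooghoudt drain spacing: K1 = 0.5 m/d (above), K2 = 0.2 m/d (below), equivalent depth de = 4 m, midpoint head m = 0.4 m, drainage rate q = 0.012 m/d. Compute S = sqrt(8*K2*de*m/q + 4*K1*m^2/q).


S^2 = 8*K2*de*m/q + 4*K1*m^2/q
S^2 = 8*0.2*4*0.4/0.012 + 4*0.5*0.4^2/0.012
S = sqrt(240.0000)

15.4919 m


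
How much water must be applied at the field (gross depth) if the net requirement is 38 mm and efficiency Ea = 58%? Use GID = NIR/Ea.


Ea = 58% = 0.58
GID = NIR / Ea = 38 / 0.58 = 65.5172 mm

65.5172 mm


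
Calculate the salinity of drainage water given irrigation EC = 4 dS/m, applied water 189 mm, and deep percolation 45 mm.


EC_dw = EC_iw * D_iw / D_dw
EC_dw = 4 * 189 / 45
EC_dw = 756 / 45

16.8000 dS/m


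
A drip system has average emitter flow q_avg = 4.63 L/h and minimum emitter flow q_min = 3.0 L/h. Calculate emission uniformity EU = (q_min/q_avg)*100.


EU = (q_min/q_avg)*100 = (3.0/4.63)*100 = 64.7948%

64.7948 %


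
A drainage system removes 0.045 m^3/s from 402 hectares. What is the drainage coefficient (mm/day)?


DC = Q * 86400 / (A * 10000) * 1000
DC = 0.045 * 86400 / (402 * 10000) * 1000
DC = 3888000.0000 / 4020000

0.9672 mm/day


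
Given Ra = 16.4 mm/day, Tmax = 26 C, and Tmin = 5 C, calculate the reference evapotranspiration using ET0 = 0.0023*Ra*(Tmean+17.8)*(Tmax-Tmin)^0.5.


Tmean = (Tmax + Tmin)/2 = (26 + 5)/2 = 15.5
ET0 = 0.0023 * 16.4 * (15.5 + 17.8) * sqrt(26 - 5)
ET0 = 0.0023 * 16.4 * 33.3 * 4.582576

5.7561 mm/day


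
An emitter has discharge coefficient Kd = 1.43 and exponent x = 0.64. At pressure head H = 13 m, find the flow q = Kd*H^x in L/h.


q = Kd * H^x = 1.43 * 13^0.64 = 1.43 * 5.163257

7.3835 L/h


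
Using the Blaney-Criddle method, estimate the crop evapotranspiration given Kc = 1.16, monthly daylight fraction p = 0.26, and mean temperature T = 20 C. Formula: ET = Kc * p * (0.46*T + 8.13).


ET = Kc * p * (0.46*T + 8.13)
ET = 1.16 * 0.26 * (0.46*20 + 8.13)
ET = 1.16 * 0.26 * 17.3300

5.2267 mm/day


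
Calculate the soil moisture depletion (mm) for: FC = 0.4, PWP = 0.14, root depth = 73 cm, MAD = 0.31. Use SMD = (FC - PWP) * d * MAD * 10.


SMD = (FC - PWP) * d * MAD * 10
SMD = (0.4 - 0.14) * 73 * 0.31 * 10
SMD = 0.2600 * 73 * 0.31 * 10

58.8380 mm


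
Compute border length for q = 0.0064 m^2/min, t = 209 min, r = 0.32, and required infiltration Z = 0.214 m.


L = q*t/((1+r)*Z)
L = 0.0064*209/((1+0.32)*0.214)
L = 1.3376/0.28248

4.7352 m


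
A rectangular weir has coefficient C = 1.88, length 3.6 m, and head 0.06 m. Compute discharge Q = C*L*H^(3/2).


Q = C * L * H^(3/2) = 1.88 * 3.6 * 0.06^1.5 = 1.88 * 3.6 * 0.014697

0.0995 m^3/s


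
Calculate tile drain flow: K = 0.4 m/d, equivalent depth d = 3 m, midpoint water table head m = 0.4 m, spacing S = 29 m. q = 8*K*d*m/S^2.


q = 8*K*d*m/S^2
q = 8*0.4*3*0.4/29^2
q = 3.8400 / 841

0.0046 m/d


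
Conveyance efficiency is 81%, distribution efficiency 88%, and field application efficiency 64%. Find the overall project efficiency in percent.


Ec = 0.81, Eb = 0.88, Ea = 0.64
E = 0.81 * 0.88 * 0.64 * 100 = 45.6192%

45.6192 %


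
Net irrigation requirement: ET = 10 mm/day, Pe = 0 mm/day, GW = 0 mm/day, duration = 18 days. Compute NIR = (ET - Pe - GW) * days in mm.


Daily deficit = ET - Pe - GW = 10 - 0 - 0 = 10 mm/day
NIR = 10 * 18 = 180 mm

180.0000 mm
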